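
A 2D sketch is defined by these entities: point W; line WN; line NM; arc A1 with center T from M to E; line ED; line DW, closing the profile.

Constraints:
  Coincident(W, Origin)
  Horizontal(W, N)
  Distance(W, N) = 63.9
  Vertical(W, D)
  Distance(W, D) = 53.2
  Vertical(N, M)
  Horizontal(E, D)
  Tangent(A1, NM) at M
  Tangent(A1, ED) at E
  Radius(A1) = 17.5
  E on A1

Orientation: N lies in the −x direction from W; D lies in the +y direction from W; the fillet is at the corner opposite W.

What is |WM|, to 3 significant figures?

73.2

W is at the origin; WN is horizontal with |WN| = 63.9 and N on the −x side, so N = (-63.9, 0.00). WD is vertical with |WD| = 53.2 and D on the +y side, so D = (0.00, 53.2). The virtual corner opposite W is at (-63.9, 53.2). The tangent condition forces TM to be normal to NM and A1 meets ED tangentially, so TE is at right angles to ED, with radius 17.5, so the center T sits 17.5 in from both sides at T = (-46.4, 35.7). That places the tangent points at M = (-63.9, 35.7) on NM and E = (-46.4, 53.2) on ED. Then |WM| = |M − W| = 73.2.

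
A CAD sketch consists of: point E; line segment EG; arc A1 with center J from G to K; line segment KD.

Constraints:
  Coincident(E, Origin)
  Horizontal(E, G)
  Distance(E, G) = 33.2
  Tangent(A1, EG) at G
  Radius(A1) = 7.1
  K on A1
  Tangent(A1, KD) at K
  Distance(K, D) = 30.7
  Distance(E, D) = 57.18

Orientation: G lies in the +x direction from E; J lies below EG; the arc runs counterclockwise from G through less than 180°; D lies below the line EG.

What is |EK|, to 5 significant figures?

29.334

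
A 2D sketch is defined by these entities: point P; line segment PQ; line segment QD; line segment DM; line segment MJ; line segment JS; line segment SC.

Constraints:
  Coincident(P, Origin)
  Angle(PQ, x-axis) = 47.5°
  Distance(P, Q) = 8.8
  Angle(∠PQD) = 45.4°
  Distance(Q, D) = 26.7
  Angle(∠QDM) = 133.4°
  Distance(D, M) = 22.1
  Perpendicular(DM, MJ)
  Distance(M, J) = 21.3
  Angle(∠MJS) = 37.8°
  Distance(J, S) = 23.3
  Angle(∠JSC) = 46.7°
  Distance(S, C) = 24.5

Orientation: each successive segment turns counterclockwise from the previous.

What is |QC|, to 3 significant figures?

52.5

P is at the origin; PQ runs at 47.5° with length 8.8, so Q = (5.95, 6.49). ∠PQD = 45.4° gives QD at -178° from the x-axis; with |QD| = 26.7, D = (-20.7, 5.51). ∠QDM = 133.4° gives DM at -131° from the x-axis; with |DM| = 22.1, M = (-35.3, -11.1). DM is perpendicular to MJ, so MJ runs at -41.3°; with |MJ| = 21.3, J = (-19.3, -25.2). ∠MJS = 37.8° gives JS at 101° from the x-axis; with |JS| = 23.3, S = (-23.7, -2.27). ∠JSC = 46.7° gives SC at -126° from the x-axis; with |SC| = 24.5, C = (-38.1, -22.1). Then |QC| = |C − Q| = 52.5.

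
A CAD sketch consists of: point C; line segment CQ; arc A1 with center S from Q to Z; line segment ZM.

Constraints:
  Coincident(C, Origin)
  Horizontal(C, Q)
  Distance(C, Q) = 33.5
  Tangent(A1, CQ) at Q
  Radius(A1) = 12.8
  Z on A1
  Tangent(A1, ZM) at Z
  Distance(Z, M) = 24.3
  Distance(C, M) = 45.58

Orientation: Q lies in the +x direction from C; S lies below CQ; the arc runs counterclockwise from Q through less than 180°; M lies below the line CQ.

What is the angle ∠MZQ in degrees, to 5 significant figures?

131.03°

Checks: |SZ| = 12.80 ✓; ∠(SZ, ZM) = 90.00° ✓; |ZM| = 24.30 ✓; |CM| = 45.58 ✓.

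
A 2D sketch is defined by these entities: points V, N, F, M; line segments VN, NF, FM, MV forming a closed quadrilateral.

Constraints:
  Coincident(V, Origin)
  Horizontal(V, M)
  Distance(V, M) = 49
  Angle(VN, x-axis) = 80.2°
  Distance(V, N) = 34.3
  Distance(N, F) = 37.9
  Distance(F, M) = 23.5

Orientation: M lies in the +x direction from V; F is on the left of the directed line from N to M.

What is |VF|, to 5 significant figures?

47.608

V is at the origin; V and M share the same y with |VM| = 49.0 and M in +x, so M = (49.0, 0). VN runs at 80.2° with |VN| = 34.3, so N = (5.8382, 33.799). F is determined by |NF| = 37.9 and |FM| = 23.5 together: it lies at the intersection of circle(N, 37.9) and circle(M, 23.5). With |NM| = 54.821, the foot of the radical line on NM is 35.475 from N and the perpendicular offset is √(37.9² − 35.475²) = 13.340. Taking the left-of-NM solution: F = (41.993, 22.431).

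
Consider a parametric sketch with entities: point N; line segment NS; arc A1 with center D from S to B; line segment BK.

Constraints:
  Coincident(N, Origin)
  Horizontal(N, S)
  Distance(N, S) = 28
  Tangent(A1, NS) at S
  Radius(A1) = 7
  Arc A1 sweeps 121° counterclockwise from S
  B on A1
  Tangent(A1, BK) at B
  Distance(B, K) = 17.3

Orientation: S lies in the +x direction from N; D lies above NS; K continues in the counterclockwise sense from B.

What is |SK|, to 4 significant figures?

25.60

On A1, S sits at bearing -90° from D; a 121° counterclockwise sweep puts B at bearing 31°, so B = D + 7.0·(cos 31°, sin 31°) = (34.00, 10.61). Since A1 is tangent to BK there, DB ⟂ BK, so BK runs along (−sin 31°, cos 31°); with |BK| = 17.3, K = (25.09, 25.43). Then |SK| = |K − S| = 25.60.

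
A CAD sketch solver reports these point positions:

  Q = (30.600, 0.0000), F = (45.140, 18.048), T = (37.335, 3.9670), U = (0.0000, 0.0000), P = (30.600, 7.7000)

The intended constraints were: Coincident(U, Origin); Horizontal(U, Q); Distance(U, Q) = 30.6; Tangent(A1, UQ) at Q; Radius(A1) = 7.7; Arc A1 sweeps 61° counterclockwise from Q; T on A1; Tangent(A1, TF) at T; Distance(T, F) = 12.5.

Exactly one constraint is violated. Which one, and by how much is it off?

Distance(T, F) = 12.5 — off by 3.60.

U = (0.00, 0.00) ✓; U.y = 0.00, Q.y = 0.00 ✓; |UQ| = 30.60 ✓; ∠(PQ, QU) = 90.00° ✓; |PQ| = 7.700 ✓; bearing(P→T) − bearing(P→Q) = 61.00° ✓; |PT| = 7.700 ✓; ∠(PT, TF) = 90.00° ✓; |TF| = 16.10 ✗.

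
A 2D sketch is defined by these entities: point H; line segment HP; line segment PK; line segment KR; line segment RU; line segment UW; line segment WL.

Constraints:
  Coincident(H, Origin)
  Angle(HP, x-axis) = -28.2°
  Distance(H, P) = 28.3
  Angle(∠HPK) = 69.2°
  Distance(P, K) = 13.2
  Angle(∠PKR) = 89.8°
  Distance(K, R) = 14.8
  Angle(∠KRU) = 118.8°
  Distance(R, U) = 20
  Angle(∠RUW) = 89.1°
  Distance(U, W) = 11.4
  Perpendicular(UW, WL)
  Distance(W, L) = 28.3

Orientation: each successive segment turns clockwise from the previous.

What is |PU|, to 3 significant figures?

24.8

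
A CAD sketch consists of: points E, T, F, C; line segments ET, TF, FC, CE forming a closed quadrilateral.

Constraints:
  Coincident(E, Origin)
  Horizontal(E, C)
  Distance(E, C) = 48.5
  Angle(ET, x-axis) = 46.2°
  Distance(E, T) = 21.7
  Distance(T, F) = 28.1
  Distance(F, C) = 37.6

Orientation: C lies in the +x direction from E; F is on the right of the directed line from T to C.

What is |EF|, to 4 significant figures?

17.93

E is at the origin; E and C share the same y with |EC| = 48.5 and C in +x, so C = (48.5, 0). ET runs at 46.2° with |ET| = 21.7, so T = (15.02, 15.66). F is determined by |TF| = 28.1 and |FC| = 37.6 together: it lies at the intersection of circle(T, 28.1) and circle(C, 37.6). With |TC| = 36.96, the foot of the radical line on TC is 10.04 from T and the perpendicular offset is √(28.1² − 10.04²) = 26.25. Taking the right-of-TC solution: F = (12.99, -12.36).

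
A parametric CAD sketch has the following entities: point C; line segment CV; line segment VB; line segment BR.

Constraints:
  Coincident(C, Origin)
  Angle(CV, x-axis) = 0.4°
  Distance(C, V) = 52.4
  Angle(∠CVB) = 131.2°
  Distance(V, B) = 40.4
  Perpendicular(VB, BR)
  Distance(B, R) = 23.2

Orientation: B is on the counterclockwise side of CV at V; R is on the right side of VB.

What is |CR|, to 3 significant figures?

97.6

∠CVB = 131.2°, so VB runs at 0.4° + (180° − 131.2°) = 49.2° from the x-axis; with |VB| = 40.4, B = V + 40.4·(cos 49.2°, sin 49.2°) = (78.8, 30.9). The perpendicularity gives BR at right angles to VB; with |BR| = 23.2 on the right of VB, R = B + 23.2·(0.757, -0.653) = (96.4, 15.8). Then |CR| = |R − C| = 97.6.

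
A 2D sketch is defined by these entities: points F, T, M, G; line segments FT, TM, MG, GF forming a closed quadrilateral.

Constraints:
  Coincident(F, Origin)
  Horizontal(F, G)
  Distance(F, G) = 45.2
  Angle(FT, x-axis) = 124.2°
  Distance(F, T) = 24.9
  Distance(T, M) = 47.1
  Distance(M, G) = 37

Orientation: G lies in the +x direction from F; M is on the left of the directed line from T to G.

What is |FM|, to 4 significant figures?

46.23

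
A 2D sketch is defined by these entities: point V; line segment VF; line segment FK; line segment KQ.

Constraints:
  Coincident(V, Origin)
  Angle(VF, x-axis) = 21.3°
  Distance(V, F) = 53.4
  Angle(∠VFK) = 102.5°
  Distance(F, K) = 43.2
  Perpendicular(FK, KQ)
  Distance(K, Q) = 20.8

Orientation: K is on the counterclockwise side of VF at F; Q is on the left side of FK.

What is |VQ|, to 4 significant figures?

63.09

V is at the origin; VF runs at 21.3° with length 53.4, so F = 53.4·(cos 21.3°, sin 21.3°) = (49.75, 19.40). ∠VFK = 102.5°, so FK runs at 21.3° + (180° − 102.5°) = 98.80° from the x-axis; with |FK| = 43.2, K = F + 43.2·(cos 98.80°, sin 98.80°) = (43.14, 62.09). FK is perpendicular to KQ; with |KQ| = 20.8 on the left of FK, Q = K + 20.8·(-0.9882, -0.1530) = (22.59, 58.91). Then |VQ| = |Q − V| = 63.09.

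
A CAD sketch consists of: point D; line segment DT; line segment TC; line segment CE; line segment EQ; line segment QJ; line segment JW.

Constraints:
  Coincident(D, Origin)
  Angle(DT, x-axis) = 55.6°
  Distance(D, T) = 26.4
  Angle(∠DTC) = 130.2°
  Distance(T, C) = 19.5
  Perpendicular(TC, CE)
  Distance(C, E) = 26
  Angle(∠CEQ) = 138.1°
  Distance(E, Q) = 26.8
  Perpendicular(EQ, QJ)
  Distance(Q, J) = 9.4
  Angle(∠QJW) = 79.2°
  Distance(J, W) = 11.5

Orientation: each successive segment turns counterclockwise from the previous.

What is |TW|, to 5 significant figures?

32.916

D is at the origin; DT runs at 55.6° with length 26.4, so T = (14.915, 21.783). ∠DTC = 130.2° gives TC at 105.40° from the x-axis; with |TC| = 19.5, C = (9.7368, 40.583). TC is perpendicular to CE, so CE runs at -164.60°; with |CE| = 26.0, E = (-15.330, 33.678). ∠CEQ = 138.1° gives EQ at -122.70° from the x-axis; with |EQ| = 26.8, Q = (-29.808, 11.126). EQ ⟂ QJ, so QJ runs at -32.700°; with |QJ| = 9.4, J = (-21.898, 6.0476). ∠QJW = 79.2° gives JW at 68.100° from the x-axis; with |JW| = 11.5, W = (-17.609, 16.718). Then |TW| = |W − T| = 32.916.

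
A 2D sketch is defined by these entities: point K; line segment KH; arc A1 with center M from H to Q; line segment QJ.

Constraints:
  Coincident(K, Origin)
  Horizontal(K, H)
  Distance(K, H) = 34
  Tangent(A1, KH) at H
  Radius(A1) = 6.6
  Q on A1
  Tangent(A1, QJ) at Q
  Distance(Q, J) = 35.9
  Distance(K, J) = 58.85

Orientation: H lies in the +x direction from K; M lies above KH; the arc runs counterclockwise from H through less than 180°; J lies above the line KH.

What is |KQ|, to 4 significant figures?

41.13

Checks: |MQ| = 6.600 ✓; ∠(MQ, QJ) = 90.00° ✓; |QJ| = 35.90 ✓; |KJ| = 58.85 ✓.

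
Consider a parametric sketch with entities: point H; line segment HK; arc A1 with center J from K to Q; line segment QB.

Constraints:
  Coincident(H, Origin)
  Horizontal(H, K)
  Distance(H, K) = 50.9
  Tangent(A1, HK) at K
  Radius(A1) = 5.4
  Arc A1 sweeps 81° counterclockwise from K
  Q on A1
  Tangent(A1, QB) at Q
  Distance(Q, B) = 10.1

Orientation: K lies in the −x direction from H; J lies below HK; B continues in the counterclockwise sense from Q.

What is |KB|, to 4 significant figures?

16.09

H is at the origin; H and K share the same y with |HK| = 50.9 and K on the −x side, so K = (-50.90, 0.000). Tangency of A1 to HK means the radius JK is perpendicular to HK, so J = K + (0, -5.4) = (-50.90, -5.400). On A1, K sits at bearing 90° from J; an 81° counterclockwise sweep puts Q at bearing 171°, so Q = J + 5.4·(cos 171°, sin 171°) = (-56.23, -4.555). The tangent condition forces JQ to be normal to QB, so QB runs along (−sin 171°, cos 171°); with |QB| = 10.1, B = (-57.81, -14.53). Then |KB| = |B − K| = 16.09.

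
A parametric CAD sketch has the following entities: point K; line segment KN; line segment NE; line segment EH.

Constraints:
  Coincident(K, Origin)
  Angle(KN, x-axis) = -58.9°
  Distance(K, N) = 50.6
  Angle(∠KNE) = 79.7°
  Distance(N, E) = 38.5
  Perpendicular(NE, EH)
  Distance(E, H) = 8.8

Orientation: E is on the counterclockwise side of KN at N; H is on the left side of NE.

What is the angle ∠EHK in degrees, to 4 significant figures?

144.3°

K is at the origin; KN runs at -58.9° with length 50.6, so N = 50.6·(cos -58.9°, sin -58.9°) = (26.14, -43.33). ∠KNE = 79.7°, so NE runs at -58.9° + (180° − 79.7°) = 41.40° from the x-axis; with |NE| = 38.5, E = N + 38.5·(cos 41.40°, sin 41.40°) = (55.02, -17.87). NE is perpendicular to EH; with |EH| = 8.8 on the left of NE, H = E + 8.8·(-0.6613, 0.7501) = (49.20, -11.27). Then cos ∠EHK = HE·HK / (|HE||HK|), giving 144.3°.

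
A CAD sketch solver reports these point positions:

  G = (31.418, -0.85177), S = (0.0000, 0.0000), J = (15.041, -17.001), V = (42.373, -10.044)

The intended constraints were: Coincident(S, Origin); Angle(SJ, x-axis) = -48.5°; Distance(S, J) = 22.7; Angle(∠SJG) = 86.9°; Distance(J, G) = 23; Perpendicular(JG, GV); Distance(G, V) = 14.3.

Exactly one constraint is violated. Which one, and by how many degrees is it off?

Perpendicular(JG, GV) — off by 5.40°.

S = (0.00, 0.00) ✓; SJ at -48.50° ✓; |SJ| = 22.70 ✓; ∠SJG = 86.90° ✓; |JG| = 23.00 ✓; ∠(JG, GV) = 84.60° ✗; |GV| = 14.30 ✓.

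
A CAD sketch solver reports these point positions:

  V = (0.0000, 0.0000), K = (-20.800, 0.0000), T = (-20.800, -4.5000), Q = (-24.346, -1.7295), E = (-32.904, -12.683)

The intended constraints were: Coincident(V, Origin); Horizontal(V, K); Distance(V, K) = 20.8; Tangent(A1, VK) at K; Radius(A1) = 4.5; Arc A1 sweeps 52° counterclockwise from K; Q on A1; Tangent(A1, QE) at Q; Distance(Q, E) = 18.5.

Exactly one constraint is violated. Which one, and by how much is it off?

Distance(Q, E) = 18.5 — off by 4.60.

V = (0.00, 0.00) ✓; V.y = 0.00, K.y = 0.00 ✓; |VK| = 20.80 ✓; ∠(TK, KV) = 90.00° ✓; |TK| = 4.500 ✓; bearing(T→Q) − bearing(T→K) = 52.00° ✓; |TQ| = 4.500 ✓; ∠(TQ, QE) = 90.00° ✓; |QE| = 13.90 ✗.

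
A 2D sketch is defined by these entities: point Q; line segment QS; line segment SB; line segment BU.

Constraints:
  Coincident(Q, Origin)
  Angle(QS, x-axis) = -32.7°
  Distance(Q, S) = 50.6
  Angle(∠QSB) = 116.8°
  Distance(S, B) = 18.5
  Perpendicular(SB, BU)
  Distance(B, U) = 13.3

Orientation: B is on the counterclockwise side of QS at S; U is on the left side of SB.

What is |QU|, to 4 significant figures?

52.18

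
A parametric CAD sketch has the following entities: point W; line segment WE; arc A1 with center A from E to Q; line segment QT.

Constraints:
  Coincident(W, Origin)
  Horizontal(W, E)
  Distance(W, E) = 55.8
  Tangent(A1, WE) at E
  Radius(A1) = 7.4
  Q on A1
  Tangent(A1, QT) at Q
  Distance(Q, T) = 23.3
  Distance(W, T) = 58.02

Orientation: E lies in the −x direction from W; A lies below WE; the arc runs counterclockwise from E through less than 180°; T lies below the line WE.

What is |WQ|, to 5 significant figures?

63.025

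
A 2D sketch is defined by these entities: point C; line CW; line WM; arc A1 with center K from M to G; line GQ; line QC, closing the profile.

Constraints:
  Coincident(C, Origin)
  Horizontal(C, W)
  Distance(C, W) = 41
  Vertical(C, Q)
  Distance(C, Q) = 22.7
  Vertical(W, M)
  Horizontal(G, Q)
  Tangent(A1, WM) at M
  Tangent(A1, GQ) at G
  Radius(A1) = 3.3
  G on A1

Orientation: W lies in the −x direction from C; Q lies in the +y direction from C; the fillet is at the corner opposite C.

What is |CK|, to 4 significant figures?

42.40

C and Q share the same x with |CQ| = 22.7 and Q on the +y side, so Q = (0.000, 22.70). The virtual corner opposite C is at (-41.00, 22.70). Tangency of A1 to WM means the radius KM is perpendicular to WM and the tangent condition forces KG to be normal to GQ, with radius 3.3, so the center K sits 3.3 in from both sides at K = (-37.70, 19.40). Then |CK| = |K − C| = 42.40.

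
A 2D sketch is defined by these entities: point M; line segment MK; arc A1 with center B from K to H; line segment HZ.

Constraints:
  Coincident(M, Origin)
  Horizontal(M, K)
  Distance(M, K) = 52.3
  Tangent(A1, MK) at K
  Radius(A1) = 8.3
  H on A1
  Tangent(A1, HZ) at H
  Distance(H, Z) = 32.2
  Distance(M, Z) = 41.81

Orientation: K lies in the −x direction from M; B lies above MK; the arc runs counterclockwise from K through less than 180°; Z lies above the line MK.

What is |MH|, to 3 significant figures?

45.5

M is at the origin; MK is horizontal with |MK| = 52.3 and K on the −x side, so K = (-52.3, 0.00). A1 meets MK tangentially, so BK is at right angles to MK, so B = K + (0, 8.3) = (-52.3, 8.30). Since BH ⟂ HZ (tangency), |BZ| = √(8.3² + 32.2²) = 33.3 regardless of where H sits on A1. So Z lies on both circle(M, 41.81) and circle(B, 33.3); the above-MK intersection is Z = (-28.0, 31.0). H is the foot of the tangent from Z: H = (-45.3, 3.85).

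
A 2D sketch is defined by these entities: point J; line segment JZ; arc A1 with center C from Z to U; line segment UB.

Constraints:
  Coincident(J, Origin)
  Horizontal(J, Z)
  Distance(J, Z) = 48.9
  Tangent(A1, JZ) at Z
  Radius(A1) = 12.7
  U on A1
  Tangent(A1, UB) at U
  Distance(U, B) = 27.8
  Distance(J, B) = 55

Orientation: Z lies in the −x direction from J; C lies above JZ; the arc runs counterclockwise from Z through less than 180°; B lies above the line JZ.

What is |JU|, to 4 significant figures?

38.47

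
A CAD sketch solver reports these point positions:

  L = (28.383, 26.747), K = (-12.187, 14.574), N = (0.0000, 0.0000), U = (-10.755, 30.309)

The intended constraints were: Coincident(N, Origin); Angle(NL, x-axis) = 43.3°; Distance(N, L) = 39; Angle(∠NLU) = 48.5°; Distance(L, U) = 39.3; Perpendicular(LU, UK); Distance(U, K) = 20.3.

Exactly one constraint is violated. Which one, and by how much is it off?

Distance(U, K) = 20.3 — off by 4.50.

N = (0.00, 0.00) ✓; NL at 43.30° ✓; |NL| = 39.00 ✓; ∠NLU = 48.50° ✓; |LU| = 39.30 ✓; ∠(LU, UK) = 90.00° ✓; |UK| = 15.80 ✗.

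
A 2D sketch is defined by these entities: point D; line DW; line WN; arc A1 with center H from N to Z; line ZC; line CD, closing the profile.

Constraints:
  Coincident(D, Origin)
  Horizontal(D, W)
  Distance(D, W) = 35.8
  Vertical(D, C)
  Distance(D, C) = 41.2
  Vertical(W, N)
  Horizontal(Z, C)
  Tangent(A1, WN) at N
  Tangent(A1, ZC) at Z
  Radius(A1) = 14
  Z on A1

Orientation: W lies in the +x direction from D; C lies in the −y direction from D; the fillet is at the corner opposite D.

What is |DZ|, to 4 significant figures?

46.61

The virtual corner opposite D is at (35.80, -41.20). Tangency of A1 to WN means the radius HN is perpendicular to WN and since A1 is tangent to ZC there, HZ ⟂ ZC, with radius 14.0, so the center H sits 14.0 in from both sides at H = (21.80, -27.20). That places the tangent points at N = (35.80, -27.20) on WN and Z = (21.80, -41.20) on ZC. Then |DZ| = |Z − D| = 46.61.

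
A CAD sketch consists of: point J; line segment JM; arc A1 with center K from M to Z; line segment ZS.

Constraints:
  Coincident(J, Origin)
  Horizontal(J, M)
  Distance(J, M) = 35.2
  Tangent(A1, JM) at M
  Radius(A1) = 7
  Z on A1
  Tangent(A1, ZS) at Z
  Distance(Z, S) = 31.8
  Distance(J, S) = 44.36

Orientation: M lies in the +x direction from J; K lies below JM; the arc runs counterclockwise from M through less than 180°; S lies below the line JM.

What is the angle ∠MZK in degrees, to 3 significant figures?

49.1°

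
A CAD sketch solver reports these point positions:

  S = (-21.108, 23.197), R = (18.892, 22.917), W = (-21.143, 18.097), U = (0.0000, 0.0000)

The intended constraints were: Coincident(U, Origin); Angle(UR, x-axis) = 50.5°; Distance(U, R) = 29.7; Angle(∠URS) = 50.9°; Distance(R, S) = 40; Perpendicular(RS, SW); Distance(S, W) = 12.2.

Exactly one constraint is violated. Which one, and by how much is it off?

Distance(S, W) = 12.2 — off by 7.10.

U = (0.00, 0.00) ✓; UR at 50.50° ✓; |UR| = 29.70 ✓; ∠URS = 50.90° ✓; |RS| = 40.00 ✓; ∠(RS, SW) = 90.01° ✓; |SW| = 5.100 ✗.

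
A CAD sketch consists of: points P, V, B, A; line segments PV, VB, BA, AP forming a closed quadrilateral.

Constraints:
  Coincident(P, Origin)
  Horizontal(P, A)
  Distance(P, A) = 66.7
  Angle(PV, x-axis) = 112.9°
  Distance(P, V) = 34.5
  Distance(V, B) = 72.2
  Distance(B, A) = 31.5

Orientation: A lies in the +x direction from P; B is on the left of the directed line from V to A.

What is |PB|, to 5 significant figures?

66.200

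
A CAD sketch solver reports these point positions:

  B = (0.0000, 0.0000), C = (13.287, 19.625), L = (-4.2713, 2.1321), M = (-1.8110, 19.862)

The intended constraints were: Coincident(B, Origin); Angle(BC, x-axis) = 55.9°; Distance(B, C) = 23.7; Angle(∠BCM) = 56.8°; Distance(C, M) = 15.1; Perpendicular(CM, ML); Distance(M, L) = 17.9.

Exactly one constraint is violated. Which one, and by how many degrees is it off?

Perpendicular(CM, ML) — off by 7.00°.

B = (0.00, 0.00) ✓; BC at 55.90° ✓; |BC| = 23.70 ✓; ∠BCM = 56.80° ✓; |CM| = 15.10 ✓; ∠(CM, ML) = 83.00° ✗; |ML| = 17.90 ✓.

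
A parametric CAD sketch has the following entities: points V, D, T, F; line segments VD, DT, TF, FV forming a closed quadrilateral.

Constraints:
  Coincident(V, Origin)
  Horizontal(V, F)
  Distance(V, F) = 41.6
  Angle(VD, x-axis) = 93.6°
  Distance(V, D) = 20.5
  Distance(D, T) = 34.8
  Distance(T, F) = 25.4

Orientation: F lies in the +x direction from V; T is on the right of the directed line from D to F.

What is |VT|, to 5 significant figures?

19.743

V is at the origin; V and F share the same y with |VF| = 41.6 and F in +x, so F = (41.6, 0). VD runs at 93.6° with |VD| = 20.5, so D = (-1.2872, 20.460). T is determined by |DT| = 34.8 and |TF| = 25.4 together: it lies at the intersection of circle(D, 34.8) and circle(F, 25.4). With |DF| = 47.517, the foot of the radical line on DF is 29.713 from D and the perpendicular offset is √(34.8² − 29.713²) = 18.115. Taking the right-of-DF solution: T = (17.731, -8.6842).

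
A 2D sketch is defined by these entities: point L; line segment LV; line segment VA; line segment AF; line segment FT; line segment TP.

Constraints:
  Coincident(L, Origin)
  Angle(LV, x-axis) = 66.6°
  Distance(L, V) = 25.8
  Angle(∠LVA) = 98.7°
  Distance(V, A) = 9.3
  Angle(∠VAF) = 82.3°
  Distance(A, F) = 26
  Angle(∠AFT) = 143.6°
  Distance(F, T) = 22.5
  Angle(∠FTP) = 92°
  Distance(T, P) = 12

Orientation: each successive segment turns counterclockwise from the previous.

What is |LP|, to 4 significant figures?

17.04

L is at the origin; LV runs at 66.6° with length 25.8, so V = (10.25, 23.68). ∠LVA = 98.7° gives VA at 147.9° from the x-axis; with |VA| = 9.3, A = (2.368, 28.62). ∠VAF = 82.3° gives AF at -114.4° from the x-axis; with |AF| = 26.0, F = (-8.373, 4.942). ∠AFT = 143.6° gives FT at -78.00° from the x-axis; with |FT| = 22.5, T = (-3.695, -17.07). ∠FTP = 92.0° gives TP at 10.00° from the x-axis; with |TP| = 12.0, P = (8.123, -14.98). Then |LP| = |P − L| = 17.04.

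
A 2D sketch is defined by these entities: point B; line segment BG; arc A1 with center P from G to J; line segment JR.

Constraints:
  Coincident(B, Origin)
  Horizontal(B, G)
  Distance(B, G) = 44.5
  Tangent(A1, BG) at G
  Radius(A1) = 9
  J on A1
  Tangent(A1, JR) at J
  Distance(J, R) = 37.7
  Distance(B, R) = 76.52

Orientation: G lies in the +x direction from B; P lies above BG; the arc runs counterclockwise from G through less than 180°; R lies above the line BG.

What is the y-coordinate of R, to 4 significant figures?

42.84

Checks: |PG| = 9.000 ✓; |PJ| = 9.000 ✓; ∠(PJ, JR) = 90.00° ✓; |JR| = 37.70 ✓; |BR| = 76.52 ✓.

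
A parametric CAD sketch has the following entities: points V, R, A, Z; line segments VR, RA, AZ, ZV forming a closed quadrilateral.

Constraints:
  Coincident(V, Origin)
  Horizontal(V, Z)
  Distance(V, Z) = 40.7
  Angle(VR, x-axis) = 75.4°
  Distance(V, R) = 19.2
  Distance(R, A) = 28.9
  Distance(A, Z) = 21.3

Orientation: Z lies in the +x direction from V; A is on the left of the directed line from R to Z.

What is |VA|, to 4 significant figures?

39.25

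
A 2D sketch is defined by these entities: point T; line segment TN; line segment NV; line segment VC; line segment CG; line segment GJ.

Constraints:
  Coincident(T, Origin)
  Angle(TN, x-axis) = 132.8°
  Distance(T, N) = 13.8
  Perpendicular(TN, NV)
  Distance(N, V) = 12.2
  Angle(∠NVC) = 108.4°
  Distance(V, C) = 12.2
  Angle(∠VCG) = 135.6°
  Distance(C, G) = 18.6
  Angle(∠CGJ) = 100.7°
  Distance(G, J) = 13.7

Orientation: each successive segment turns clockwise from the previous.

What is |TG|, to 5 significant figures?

16.506

∠NVC = 108.4° gives VC at -28.800° from the x-axis; with |VC| = 12.2, C = (10.266, 12.537). ∠VCG = 135.6° gives CG at -73.200° from the x-axis; with |CG| = 18.6, G = (15.642, -5.2689). Then |TG| = |G − T| = 16.506.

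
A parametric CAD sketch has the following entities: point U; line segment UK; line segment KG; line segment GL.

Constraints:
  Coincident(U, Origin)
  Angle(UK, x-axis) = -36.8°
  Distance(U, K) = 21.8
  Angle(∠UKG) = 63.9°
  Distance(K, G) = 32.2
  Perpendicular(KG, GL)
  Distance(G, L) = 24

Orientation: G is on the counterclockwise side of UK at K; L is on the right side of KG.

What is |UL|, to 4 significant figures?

49.09

∠UKG = 63.9°, so KG runs at -36.8° + (180° − 63.9°) = 79.30° from the x-axis; with |KG| = 32.2, G = K + 32.2·(cos 79.30°, sin 79.30°) = (23.43, 18.58). The perpendicularity gives GL at right angles to KG; with |GL| = 24.0 on the right of KG, L = G + 24.0·(0.9826, -0.1857) = (47.02, 14.13). Then |UL| = |L − U| = 49.09.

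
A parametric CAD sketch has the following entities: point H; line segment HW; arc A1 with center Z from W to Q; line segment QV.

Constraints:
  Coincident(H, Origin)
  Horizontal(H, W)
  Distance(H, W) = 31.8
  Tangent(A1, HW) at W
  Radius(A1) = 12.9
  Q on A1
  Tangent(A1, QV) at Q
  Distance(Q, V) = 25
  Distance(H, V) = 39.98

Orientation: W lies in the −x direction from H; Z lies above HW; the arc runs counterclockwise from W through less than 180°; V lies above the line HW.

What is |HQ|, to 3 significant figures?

22.2

H is at the origin; HW is horizontal with |HW| = 31.8 and W on the −x side, so W = (-31.8, 0.00). Tangency of A1 to HW means the radius ZW is perpendicular to HW, so Z = W + (0, 12.9) = (-31.8, 12.9). Since ZQ ⟂ QV (tangency), |ZV| = √(12.9² + 25.0²) = 28.1 regardless of where Q sits on A1. So V lies on both circle(H, 39.98) and circle(Z, 28.1); the above-HW intersection is V = (-16.4, 36.5). Q is the foot of the tangent from V: Q = (-19.0, 11.6).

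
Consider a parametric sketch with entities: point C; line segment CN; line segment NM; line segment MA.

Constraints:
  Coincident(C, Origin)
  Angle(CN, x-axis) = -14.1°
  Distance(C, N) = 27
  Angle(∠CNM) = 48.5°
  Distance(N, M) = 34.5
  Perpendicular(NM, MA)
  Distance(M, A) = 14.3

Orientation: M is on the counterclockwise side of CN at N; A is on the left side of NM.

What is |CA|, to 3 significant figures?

17.6

∠CNM = 48.5°, so NM runs at -14.1° + (180° − 48.5°) = 117° from the x-axis; with |NM| = 34.5, M = N + 34.5·(cos 117°, sin 117°) = (10.3, 24.1). NM is perpendicular to MA; with |MA| = 14.3 on the left of NM, A = M + 14.3·(-0.888, -0.460) = (-2.39, 17.5). Then |CA| = |A − C| = 17.6.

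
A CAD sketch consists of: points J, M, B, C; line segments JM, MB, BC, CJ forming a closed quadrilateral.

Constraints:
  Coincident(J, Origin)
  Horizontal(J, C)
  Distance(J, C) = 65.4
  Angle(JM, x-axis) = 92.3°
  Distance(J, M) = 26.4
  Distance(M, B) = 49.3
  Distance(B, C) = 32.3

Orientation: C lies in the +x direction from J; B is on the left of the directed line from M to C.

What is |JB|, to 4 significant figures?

55.45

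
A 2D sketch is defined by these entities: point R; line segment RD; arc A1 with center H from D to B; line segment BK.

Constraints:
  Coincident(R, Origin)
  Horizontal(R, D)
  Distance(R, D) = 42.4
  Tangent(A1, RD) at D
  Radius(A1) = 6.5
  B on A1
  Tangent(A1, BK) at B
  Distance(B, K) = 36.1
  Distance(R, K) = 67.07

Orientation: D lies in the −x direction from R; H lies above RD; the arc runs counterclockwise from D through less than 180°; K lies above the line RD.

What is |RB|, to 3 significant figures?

37.7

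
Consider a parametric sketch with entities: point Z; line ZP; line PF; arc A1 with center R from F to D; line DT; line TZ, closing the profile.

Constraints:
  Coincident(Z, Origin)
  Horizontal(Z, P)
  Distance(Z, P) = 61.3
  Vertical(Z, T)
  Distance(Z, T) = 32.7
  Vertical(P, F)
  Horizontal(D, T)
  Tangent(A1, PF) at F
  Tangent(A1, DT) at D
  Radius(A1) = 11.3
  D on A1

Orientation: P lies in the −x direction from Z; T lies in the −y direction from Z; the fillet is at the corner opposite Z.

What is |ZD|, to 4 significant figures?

59.74

Z is at the origin; Z and P share the same y with |ZP| = 61.3 and P on the −x side, so P = (-61.30, 0.000). ZT is vertical with |ZT| = 32.7 and T on the −y side, so T = (0.000, -32.70). The virtual corner opposite Z is at (-61.30, -32.70). The tangent condition forces RF to be normal to PF and the tangent condition forces RD to be normal to DT, with radius 11.3, so the center R sits 11.3 in from both sides at R = (-50.00, -21.40). That places the tangent points at F = (-61.30, -21.40) on PF and D = (-50.00, -32.70) on DT. Then |ZD| = |D − Z| = 59.74.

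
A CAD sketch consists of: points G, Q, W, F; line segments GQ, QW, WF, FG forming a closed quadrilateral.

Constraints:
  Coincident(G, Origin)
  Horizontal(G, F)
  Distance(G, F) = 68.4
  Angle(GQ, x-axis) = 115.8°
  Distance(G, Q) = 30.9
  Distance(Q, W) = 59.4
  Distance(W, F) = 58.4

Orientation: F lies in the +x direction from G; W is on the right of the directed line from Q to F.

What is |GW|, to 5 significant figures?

28.593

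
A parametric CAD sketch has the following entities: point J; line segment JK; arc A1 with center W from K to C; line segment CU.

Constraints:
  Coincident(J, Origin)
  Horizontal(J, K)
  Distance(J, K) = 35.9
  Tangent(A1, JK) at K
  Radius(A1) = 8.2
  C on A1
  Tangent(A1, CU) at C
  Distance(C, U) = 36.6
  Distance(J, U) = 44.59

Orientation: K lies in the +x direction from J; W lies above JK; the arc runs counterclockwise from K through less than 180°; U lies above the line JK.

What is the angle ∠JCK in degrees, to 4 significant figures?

47.87°

Checks: J = (0.00, 0.00) ✓; |WC| = 8.200 ✓; ∠(WC, CU) = 90.00° ✓; |CU| = 36.60 ✓; |JU| = 44.59 ✓.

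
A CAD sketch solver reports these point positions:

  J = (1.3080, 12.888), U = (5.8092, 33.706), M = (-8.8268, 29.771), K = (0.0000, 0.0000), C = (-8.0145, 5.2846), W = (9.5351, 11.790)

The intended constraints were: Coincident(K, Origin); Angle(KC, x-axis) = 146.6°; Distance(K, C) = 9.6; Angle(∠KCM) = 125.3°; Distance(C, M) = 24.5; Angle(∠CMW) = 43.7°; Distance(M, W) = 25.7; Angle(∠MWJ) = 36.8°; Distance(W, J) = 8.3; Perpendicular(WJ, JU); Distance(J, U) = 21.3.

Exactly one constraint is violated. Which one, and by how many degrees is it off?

Perpendicular(WJ, JU) — off by 4.60°.

K = (0.00, 0.00) ✓; KC at 146.6° ✓; |KC| = 9.600 ✓; ∠KCM = 125.3° ✓; |CM| = 24.50 ✓; ∠CMW = 43.70° ✓; |MW| = 25.70 ✓; ∠MWJ = 36.80° ✓; |WJ| = 8.300 ✓; ∠(WJ, JU) = 94.60° ✗; |JU| = 21.30 ✓.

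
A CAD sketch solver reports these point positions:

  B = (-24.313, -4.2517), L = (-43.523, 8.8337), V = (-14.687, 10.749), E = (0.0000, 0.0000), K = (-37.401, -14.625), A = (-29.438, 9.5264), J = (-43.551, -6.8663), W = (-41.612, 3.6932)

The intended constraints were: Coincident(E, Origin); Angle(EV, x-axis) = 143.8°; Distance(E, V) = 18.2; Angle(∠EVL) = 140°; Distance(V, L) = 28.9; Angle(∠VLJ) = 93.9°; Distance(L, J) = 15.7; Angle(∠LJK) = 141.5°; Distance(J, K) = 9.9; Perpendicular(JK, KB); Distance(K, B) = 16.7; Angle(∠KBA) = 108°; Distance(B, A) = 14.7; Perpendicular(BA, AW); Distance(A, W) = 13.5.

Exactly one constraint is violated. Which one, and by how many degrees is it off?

Perpendicular(BA, AW) — off by 5.20°.

E = (0.00, 0.00) ✓; EV at 143.8° ✓; |EV| = 18.20 ✓; ∠EVL = 140.0° ✓; |VL| = 28.90 ✓; ∠VLJ = 93.90° ✓; |LJ| = 15.70 ✓; ∠LJK = 141.5° ✓; |JK| = 9.901 ✓; ∠(JK, KB) = 90.00° ✓; |KB| = 16.70 ✓; ∠KBA = 108.0° ✓; |BA| = 14.70 ✓; ∠(BA, AW) = 95.20° ✗; |AW| = 13.50 ✓.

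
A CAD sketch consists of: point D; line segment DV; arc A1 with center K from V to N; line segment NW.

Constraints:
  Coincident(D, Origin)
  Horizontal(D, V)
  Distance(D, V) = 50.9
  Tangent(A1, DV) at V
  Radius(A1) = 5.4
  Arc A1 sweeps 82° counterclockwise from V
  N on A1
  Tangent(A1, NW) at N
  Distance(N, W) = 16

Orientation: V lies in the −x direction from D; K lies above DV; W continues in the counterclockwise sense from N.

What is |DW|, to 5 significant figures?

47.928

On A1, V sits at bearing -90° from K; an 82° counterclockwise sweep puts N at bearing -8°, so N = K + 5.4·(cos -8°, sin -8°) = (-45.553, 4.6485). Since A1 is tangent to NW there, KN ⟂ NW, so NW runs along (−sin -8°, cos -8°); with |NW| = 16.0, W = (-43.326, 20.493). Then |DW| = |W − D| = 47.928.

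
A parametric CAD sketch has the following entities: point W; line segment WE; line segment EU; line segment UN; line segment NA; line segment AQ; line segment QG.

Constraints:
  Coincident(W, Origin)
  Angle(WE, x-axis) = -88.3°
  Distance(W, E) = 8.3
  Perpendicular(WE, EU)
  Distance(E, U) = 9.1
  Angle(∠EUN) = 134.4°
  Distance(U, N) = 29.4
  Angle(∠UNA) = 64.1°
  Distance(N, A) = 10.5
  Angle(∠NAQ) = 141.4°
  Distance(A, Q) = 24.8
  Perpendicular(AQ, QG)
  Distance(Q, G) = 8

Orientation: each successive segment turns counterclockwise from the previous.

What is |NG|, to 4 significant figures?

33.04

W is at the origin; WE runs at -88.3° with length 8.3, so E = (0.2462, -8.296). The perpendicularity gives EU at right angles to WE, so EU runs at 1.700°; with |EU| = 9.1, U = (9.342, -8.026). ∠EUN = 134.4° gives UN at 47.30° from the x-axis; with |UN| = 29.4, N = (29.28, 13.58). ∠UNA = 64.1° gives NA at 163.2° from the x-axis; with |NA| = 10.5, A = (19.23, 16.61). ∠NAQ = 141.4° gives AQ at -158.2° from the x-axis; with |AQ| = 24.8, Q = (-3.798, 7.405). AQ is perpendicular to QG, so QG runs at -68.20°; with |QG| = 8.0, G = (-0.8272, -0.02287). Then |NG| = |G − N| = 33.04.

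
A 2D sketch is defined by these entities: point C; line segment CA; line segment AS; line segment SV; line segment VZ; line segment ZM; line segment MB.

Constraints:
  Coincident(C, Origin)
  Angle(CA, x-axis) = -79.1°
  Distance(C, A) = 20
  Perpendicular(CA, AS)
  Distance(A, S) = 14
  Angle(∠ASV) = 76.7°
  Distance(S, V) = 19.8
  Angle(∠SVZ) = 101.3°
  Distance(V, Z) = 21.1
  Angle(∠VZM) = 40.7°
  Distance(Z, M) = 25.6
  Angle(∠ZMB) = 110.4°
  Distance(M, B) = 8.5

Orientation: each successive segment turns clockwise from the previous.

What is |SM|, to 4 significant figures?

6.201

C is at the origin; CA runs at -79.1° with length 20.0, so A = (3.782, -19.64). CA is perpendicular to AS, so AS runs at -169.1°; with |AS| = 14.0, S = (-9.966, -22.29). ∠ASV = 76.7° gives SV at 87.60° from the x-axis; with |SV| = 19.8, V = (-9.136, -2.504). ∠SVZ = 101.3° gives VZ at 8.900° from the x-axis; with |VZ| = 21.1, Z = (11.71, 0.7605). ∠VZM = 40.7° gives ZM at -130.4° from the x-axis; with |ZM| = 25.6, M = (-4.882, -18.73). Then |SM| = |M − S| = 6.201.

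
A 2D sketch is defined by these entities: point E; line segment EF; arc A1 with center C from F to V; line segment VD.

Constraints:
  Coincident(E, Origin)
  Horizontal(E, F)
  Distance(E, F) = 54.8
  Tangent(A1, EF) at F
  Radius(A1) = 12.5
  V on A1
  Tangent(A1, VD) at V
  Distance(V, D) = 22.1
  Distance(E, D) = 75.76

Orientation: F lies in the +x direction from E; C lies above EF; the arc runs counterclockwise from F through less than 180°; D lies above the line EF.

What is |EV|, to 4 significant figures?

68.44

E is at the origin; E and F share the same y with |EF| = 54.8 and F on the +x side, so F = (54.80, 0.000). The tangent condition forces CF to be normal to EF, so C = F + (0, 12.5) = (54.80, 12.50). Since CV ⟂ VD (tangency), |CD| = √(12.5² + 22.1²) = 25.39 regardless of where V sits on A1. So D lies on both circle(E, 75.76) and circle(C, 25.39); the above-EF intersection is D = (67.44, 34.52). V is the foot of the tangent from D: V = (67.30, 12.42).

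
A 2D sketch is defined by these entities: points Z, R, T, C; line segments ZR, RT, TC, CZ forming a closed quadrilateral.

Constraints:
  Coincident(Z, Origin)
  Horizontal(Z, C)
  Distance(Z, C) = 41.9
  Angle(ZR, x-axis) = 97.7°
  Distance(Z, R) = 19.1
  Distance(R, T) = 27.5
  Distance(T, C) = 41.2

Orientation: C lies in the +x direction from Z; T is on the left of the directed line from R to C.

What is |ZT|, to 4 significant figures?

40.10

Z is at the origin; ZC is horizontal with |ZC| = 41.9 and C in +x, so C = (41.9, 0). ZR runs at 97.7° with |ZR| = 19.1, so R = (-2.559, 18.93). T is determined by |RT| = 27.5 and |TC| = 41.2 together: it lies at the intersection of circle(R, 27.5) and circle(C, 41.2). With |RC| = 48.32, the foot of the radical line on RC is 14.42 from R and the perpendicular offset is √(27.5² − 14.42²) = 23.42. Taking the left-of-RC solution: T = (19.88, 34.82).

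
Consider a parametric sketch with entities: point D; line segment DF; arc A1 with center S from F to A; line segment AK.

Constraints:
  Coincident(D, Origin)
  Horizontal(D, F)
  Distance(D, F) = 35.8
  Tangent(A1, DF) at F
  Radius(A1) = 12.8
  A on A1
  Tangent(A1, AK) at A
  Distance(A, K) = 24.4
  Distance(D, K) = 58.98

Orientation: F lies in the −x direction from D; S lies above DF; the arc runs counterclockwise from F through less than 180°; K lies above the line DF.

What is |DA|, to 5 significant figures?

34.641

D is at the origin; DF is horizontal with |DF| = 35.8 and F on the −x side, so F = (-35.800, 0.0000). The tangent condition forces SF to be normal to DF, so S = F + (0, 12.8) = (-35.800, 12.800). Since SA ⟂ AK (tangency), |SK| = √(12.8² + 24.4²) = 27.554 regardless of where A sits on A1. So K lies on both circle(D, 58.98) and circle(S, 27.554); the above-DF intersection is K = (-44.211, 39.038). A is the foot of the tangent from K: A = (-26.821, 21.923).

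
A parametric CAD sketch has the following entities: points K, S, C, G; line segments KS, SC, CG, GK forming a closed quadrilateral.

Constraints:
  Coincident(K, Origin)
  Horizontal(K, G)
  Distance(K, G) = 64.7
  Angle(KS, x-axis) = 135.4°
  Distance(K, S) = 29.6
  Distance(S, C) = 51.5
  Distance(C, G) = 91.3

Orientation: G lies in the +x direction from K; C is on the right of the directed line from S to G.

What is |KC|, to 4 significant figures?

37.37

Checks: K = (0.00, 0.00) ✓; |SC| = 51.50 ✓; |CG| = 91.30 ✓.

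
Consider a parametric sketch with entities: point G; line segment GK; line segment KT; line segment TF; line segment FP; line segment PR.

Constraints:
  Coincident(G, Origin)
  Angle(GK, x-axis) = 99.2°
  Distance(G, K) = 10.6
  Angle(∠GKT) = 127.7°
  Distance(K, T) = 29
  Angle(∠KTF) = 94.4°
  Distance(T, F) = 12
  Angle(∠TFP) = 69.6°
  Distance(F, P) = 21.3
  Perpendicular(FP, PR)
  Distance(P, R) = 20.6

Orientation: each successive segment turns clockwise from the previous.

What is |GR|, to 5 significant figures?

30.904

G is at the origin; GK runs at 99.2° with length 10.6, so K = (-1.6947, 10.464). ∠GKT = 127.7° gives KT at 46.900° from the x-axis; with |KT| = 29.0, T = (18.120, 31.638). ∠KTF = 94.4° gives TF at -38.700° from the x-axis; with |TF| = 12.0, F = (27.485, 24.135). ∠TFP = 69.6° gives FP at -149.10° from the x-axis; with |FP| = 21.3, P = (9.2086, 13.197). FP is perpendicular to PR, so PR runs at 120.90°; with |PR| = 20.6, R = (-1.3704, 30.873). Then |GR| = |R − G| = 30.904.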